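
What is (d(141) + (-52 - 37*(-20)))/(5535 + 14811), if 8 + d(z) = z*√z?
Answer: 340/10173 + 47*√141/6782 ≈ 0.11571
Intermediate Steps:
d(z) = -8 + z^(3/2) (d(z) = -8 + z*√z = -8 + z^(3/2))
(d(141) + (-52 - 37*(-20)))/(5535 + 14811) = ((-8 + 141^(3/2)) + (-52 - 37*(-20)))/(5535 + 14811) = ((-8 + 141*√141) + (-52 + 740))/20346 = ((-8 + 141*√141) + 688)*(1/20346) = (680 + 141*√141)*(1/20346) = 340/10173 + 47*√141/6782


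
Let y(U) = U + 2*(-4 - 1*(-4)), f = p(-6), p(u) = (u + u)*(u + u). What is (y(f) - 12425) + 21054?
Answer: 8773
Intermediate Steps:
p(u) = 4*u² (p(u) = (2*u)*(2*u) = 4*u²)
f = 144 (f = 4*(-6)² = 4*36 = 144)
y(U) = U (y(U) = U + 2*(-4 + 4) = U + 2*0 = U + 0 = U)
(y(f) - 12425) + 21054 = (144 - 12425) + 21054 = -12281 + 21054 = 8773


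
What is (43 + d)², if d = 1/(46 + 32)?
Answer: 11256025/6084 ≈ 1850.1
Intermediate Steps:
d = 1/78 ≈ 0.012821
(43 + d)² = (43 + 1/78)² = (3355/78)² = 11256025/6084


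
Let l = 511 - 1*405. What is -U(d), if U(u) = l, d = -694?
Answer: -106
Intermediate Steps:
l = 106 (l = 511 - 405 = 106)
U(u) = 106
-U(d) = -1*106 = -106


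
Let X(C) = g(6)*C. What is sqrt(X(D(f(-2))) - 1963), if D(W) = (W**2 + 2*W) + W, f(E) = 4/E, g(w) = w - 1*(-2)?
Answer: I*sqrt(1979) ≈ 44.486*I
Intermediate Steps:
g(w) = 2 + w (g(w) = w + 2 = 2 + w)
D(W) = W**2 + 3*W
X(C) = 8*C (X(C) = (2 + 6)*C = 8*C)
sqrt(X(D(f(-2))) - 1963) = sqrt(8*((4/(-2))*(3 + 4/(-2))) - 1963) = sqrt(8*((4*(-1/2))*(3 + 4*(-1/2))) - 1963) = sqrt(8*(-2*(3 - 2)) - 1963) = sqrt(8*(-2*1) - 1963) = sqrt(8*(-2) - 1963) = sqrt(-16 - 1963) = sqrt(-1979) = I*sqrt(1979)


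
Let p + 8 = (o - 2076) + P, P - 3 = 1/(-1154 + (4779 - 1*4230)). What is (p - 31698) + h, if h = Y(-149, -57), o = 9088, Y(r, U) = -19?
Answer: -14949551/605 ≈ -24710.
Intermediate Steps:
P = 1814/605 (P = 3 + 1/(-1154 + (4779 - 1*4230)) = 3 + 1/(-1154 + (4779 - 4230)) = 3 + 1/(-1154 + 549) = 3 + 1/(-605) = 3 - 1/605 = 1814/605 ≈ 2.9983)
h = -19
p = 4239234/605 (p = -8 + ((9088 - 2076) + 1814/605) = -8 + (7012 + 1814/605) = -8 + 4244074/605 = 4239234/605 ≈ 7007.0)
(p - 31698) + h = (4239234/605 - 31698) - 19 = -14938056/605 - 19 = -14949551/605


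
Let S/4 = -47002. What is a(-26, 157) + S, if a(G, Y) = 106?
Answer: -187902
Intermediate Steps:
S = -188008 (S = 4*(-47002) = -188008)
a(-26, 157) + S = 106 - 188008 = -187902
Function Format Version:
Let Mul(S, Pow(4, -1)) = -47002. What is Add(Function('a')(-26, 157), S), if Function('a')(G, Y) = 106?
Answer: -187902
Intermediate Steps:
S = -188008 (S = Mul(4, -47002) = -188008)
Add(Function('a')(-26, 157), S) = Add(106, -188008) = -187902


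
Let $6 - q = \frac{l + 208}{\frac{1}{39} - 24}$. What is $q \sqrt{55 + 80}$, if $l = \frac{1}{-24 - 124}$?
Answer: $\frac{6092451 \sqrt{15}}{138380} \approx 170.52$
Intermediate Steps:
$l = - \frac{1}{148}$ ($l = \frac{1}{-148} = - \frac{1}{148} \approx -0.0067568$)
$q = \frac{2030817}{138380}$ ($q = 6 - \frac{- \frac{1}{148} + 208}{\frac{1}{39} - 24} = 6 - \frac{30783}{148 \left(\frac{1}{39} - 24\right)} = 6 - \frac{30783}{148 \left(- \frac{935}{39}\right)} = 6 - \frac{30783}{148} \left(- \frac{39}{935}\right) = 6 - - \frac{1200537}{138380} = 6 + \frac{1200537}{138380} = \frac{2030817}{138380} \approx 14.676$)
$q \sqrt{55 + 80} = \frac{2030817 \sqrt{55 + 80}}{138380} = \frac{2030817 \sqrt{135}}{138380} = \frac{2030817 \cdot 3 \sqrt{15}}{138380} = \frac{6092451 \sqrt{15}}{138380}$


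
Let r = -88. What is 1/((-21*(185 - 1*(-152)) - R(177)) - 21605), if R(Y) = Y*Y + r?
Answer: -1/59923 ≈ -1.6688e-5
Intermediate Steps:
R(Y) = -88 + Y**2 (R(Y) = Y*Y - 88 = Y**2 - 88 = -88 + Y**2)
1/((-21*(185 - 1*(-152)) - R(177)) - 21605) = 1/((-21*(185 - 1*(-152)) - (-88 + 177**2)) - 21605) = 1/((-21*(185 + 152) - (-88 + 31329)) - 21605) = 1/((-21*337 - 1*31241) - 21605) = 1/((-7077 - 31241) - 21605) = 1/(-38318 - 21605) = 1/(-59923) = -1/59923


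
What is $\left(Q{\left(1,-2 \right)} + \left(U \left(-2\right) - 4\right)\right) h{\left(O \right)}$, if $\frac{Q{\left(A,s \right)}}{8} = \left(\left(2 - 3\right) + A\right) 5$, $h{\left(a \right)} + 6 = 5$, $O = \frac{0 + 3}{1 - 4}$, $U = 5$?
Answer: $14$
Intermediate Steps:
$O = -1$ ($O = \frac{3}{-3} = 3 \left(- \frac{1}{3}\right) = -1$)
$h{\left(a \right)} = -1$ ($h{\left(a \right)} = -6 + 5 = -1$)
$Q{\left(A,s \right)} = -40 + 40 A$ ($Q{\left(A,s \right)} = 8 \left(\left(2 - 3\right) + A\right) 5 = 8 \left(-1 + A\right) 5 = 8 \left(-5 + 5 A\right) = -40 + 40 A$)
$\left(Q{\left(1,-2 \right)} + \left(U \left(-2\right) - 4\right)\right) h{\left(O \right)} = \left(\left(-40 + 40 \cdot 1\right) + \left(5 \left(-2\right) - 4\right)\right) \left(-1\right) = \left(\left(-40 + 40\right) - 14\right) \left(-1\right) = \left(0 - 14\right) \left(-1\right) = \left(-14\right) \left(-1\right) = 14$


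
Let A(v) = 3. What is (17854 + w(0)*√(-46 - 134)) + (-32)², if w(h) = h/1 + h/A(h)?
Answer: 18878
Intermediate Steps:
w(h) = 4*h/3 (w(h) = h/1 + h/3 = h*1 + h*(⅓) = h + h/3 = 4*h/3)
(17854 + w(0)*√(-46 - 134)) + (-32)² = (17854 + ((4/3)*0)*√(-46 - 134)) + (-32)² = (17854 + 0*√(-180)) + 1024 = (17854 + 0*(6*I*√5)) + 1024 = (17854 + 0) + 1024 = 17854 + 1024 = 18878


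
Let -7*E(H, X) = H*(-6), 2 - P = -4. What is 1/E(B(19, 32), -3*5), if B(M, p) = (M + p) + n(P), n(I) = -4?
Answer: 7/282 ≈ 0.024823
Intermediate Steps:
P = 6 (P = 2 - 1*(-4) = 2 + 4 = 6)
B(M, p) = -4 + M + p (B(M, p) = (M + p) - 4 = -4 + M + p)
E(H, X) = 6*H/7 (E(H, X) = -H*(-6)/7 = -(-6)*H/7 = 6*H/7)
1/E(B(19, 32), -3*5) = 1/(6*(-4 + 19 + 32)/7) = 1/((6/7)*47) = 1/(282/7) = 7/282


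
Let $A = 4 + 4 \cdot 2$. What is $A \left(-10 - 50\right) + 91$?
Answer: $-629$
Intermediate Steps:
$A = 12$ ($A = 4 + 8 = 12$)
$A \left(-10 - 50\right) + 91 = 12 \left(-10 - 50\right) + 91 = 12 \left(-60\right) + 91 = -720 + 91 = -629$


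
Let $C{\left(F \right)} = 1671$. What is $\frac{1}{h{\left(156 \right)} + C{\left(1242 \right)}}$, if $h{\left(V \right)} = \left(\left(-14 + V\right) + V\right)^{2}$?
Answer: $\frac{1}{90475} \approx 1.1053 \cdot 10^{-5}$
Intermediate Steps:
$h{\left(V \right)} = \left(-14 + 2 V\right)^{2}$
$\frac{1}{h{\left(156 \right)} + C{\left(1242 \right)}} = \frac{1}{4 \left(-7 + 156\right)^{2} + 1671} = \frac{1}{4 \cdot 149^{2} + 1671} = \frac{1}{4 \cdot 22201 + 1671} = \frac{1}{88804 + 1671} = \frac{1}{90475}$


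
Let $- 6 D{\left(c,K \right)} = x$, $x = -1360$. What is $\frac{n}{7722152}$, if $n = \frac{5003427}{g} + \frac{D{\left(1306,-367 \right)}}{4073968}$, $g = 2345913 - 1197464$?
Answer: $\frac{7644023176291}{13548741003746475024} \approx 5.6419 \cdot 10^{-7}$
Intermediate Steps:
$D{\left(c,K \right)} = \frac{680}{3}$ ($D{\left(c,K \right)} = \left(- \frac{1}{6}\right) \left(-1360\right) = \frac{680}{3}$)
$g = 1148449$
$n = \frac{7644023176291}{1754529178362}$ ($n = \frac{5003427}{1148449} + \frac{680}{3 \cdot 4073968} = 5003427 \cdot \frac{1}{1148449} + \frac{680}{3} \cdot \frac{1}{4073968} = \frac{5003427}{1148449} + \frac{85}{1527738} = \frac{7644023176291}{1754529178362} \approx 4.3567$)
$\frac{n}{7722152} = \frac{7644023176291}{1754529178362 \cdot 7722152} = \frac{7644023176291}{1754529178362} \cdot \frac{1}{7722152} = \frac{7644023176291}{13548741003746475024}$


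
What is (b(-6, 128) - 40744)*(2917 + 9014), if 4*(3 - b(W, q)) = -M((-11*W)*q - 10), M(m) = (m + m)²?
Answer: 848999257893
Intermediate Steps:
M(m) = 4*m² (M(m) = (2*m)² = 4*m²)
b(W, q) = 3 + (-10 - 11*W*q)² (b(W, q) = 3 - (-1)*4*((-11*W)*q - 10)²/4 = 3 - (-1)*4*(-11*W*q - 10)²/4 = 3 - (-1)*4*(-10 - 11*W*q)²/4 = 3 - (-1)*(-10 - 11*W*q)² = 3 + (-10 - 11*W*q)²)
(b(-6, 128) - 40744)*(2917 + 9014) = ((3 + (10 + 11*(-6)*128)²) - 40744)*(2917 + 9014) = ((3 + (10 - 8448)²) - 40744)*11931 = ((3 + (-8438)²) - 40744)*11931 = ((3 + 71199844) - 40744)*11931 = (71199847 - 40744)*11931 = 71159103*11931 = 848999257893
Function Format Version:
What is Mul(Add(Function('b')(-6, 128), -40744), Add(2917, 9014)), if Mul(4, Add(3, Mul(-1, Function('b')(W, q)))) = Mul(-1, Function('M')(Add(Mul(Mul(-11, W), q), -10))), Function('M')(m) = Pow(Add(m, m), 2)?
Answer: 848999257893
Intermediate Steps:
Function('M')(m) = Mul(4, Pow(m, 2)) (Function('M')(m) = Pow(Mul(2, m), 2) = Mul(4, Pow(m, 2)))
Function('b')(W, q) = Add(3, Pow(Add(-10, Mul(-11, W, q)), 2)) (Function('b')(W, q) = Add(3, Mul(Rational(-1, 4), Mul(-1, Mul(4, Pow(Add(Mul(Mul(-11, W), q), -10), 2))))) = Add(3, Mul(Rational(-1, 4), Mul(-1, Mul(4, Pow(Add(Mul(-11, W, q), -10), 2))))) = Add(3, Mul(Rational(-1, 4), Mul(-1, Mul(4, Pow(Add(-10, Mul(-11, W, q)), 2))))) = Add(3, Mul(Rational(-1, 4), Mul(-4, Pow(Add(-10, Mul(-11, W, q)), 2)))) = Add(3, Pow(Add(-10, Mul(-11, W, q)), 2)))
Mul(Add(Function('b')(-6, 128), -40744), Add(2917, 9014)) = Mul(Add(Add(3, Pow(Add(10, Mul(11, -6, 128)), 2)), -40744), Add(2917, 9014)) = Mul(Add(Add(3, Pow(Add(10, -8448), 2)), -40744), 11931) = Mul(Add(Add(3, Pow(-8438, 2)), -40744), 11931) = Mul(Add(Add(3, 71199844), -40744), 11931) = Mul(Add(71199847, -40744), 11931) = Mul(71159103, 11931) = 848999257893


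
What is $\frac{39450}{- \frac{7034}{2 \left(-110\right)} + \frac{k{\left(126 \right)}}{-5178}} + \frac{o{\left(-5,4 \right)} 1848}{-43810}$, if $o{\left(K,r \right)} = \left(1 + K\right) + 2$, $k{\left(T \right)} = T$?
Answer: $\frac{6310736755356}{5110370785} \approx 1234.9$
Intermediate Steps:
$o{\left(K,r \right)} = 3 + K$
$\frac{39450}{- \frac{7034}{2 \left(-110\right)} + \frac{k{\left(126 \right)}}{-5178}} + \frac{o{\left(-5,4 \right)} 1848}{-43810} = \frac{39450}{- \frac{7034}{2 \left(-110\right)} + \frac{126}{-5178}} + \frac{\left(3 - 5\right) 1848}{-43810} = \frac{39450}{- \frac{7034}{-220} + 126 \left(- \frac{1}{5178}\right)} + \left(-2\right) 1848 \left(- \frac{1}{43810}\right) = \frac{39450}{\left(-7034\right) \left(- \frac{1}{220}\right) - \frac{21}{863}} - - \frac{1848}{21905} = \frac{39450}{\frac{3517}{110} - \frac{21}{863}} + \frac{1848}{21905} = \frac{39450}{\frac{3032861}{94930}} + \frac{1848}{21905} = 39450 \cdot \frac{94930}{3032861} + \frac{1848}{21905} = \frac{3744988500}{3032861} + \frac{1848}{21905} = \frac{6310736755356}{5110370785}$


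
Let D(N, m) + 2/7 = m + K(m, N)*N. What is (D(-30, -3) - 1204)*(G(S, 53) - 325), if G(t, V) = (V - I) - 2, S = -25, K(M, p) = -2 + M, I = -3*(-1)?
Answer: 2050077/7 ≈ 2.9287e+5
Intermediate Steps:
I = 3
D(N, m) = -2/7 + m + N*(-2 + m) (D(N, m) = -2/7 + (m + (-2 + m)*N) = -2/7 + (m + N*(-2 + m)) = -2/7 + m + N*(-2 + m))
G(t, V) = -5 + V (G(t, V) = (V - 1*3) - 2 = (V - 3) - 2 = (-3 + V) - 2 = -5 + V)
(D(-30, -3) - 1204)*(G(S, 53) - 325) = ((-2/7 - 3 - 30*(-2 - 3)) - 1204)*((-5 + 53) - 325) = ((-2/7 - 3 - 30*(-5)) - 1204)*(48 - 325) = ((-2/7 - 3 + 150) - 1204)*(-277) = (1027/7 - 1204)*(-277) = -7401/7*(-277) = 2050077/7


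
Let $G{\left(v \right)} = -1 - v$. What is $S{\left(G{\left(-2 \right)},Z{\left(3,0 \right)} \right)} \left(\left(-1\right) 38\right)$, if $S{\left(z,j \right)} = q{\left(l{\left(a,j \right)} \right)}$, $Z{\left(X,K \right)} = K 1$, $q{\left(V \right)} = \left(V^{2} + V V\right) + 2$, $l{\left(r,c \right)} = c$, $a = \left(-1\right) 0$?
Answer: $-76$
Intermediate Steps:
$a = 0$
$q{\left(V \right)} = 2 + 2 V^{2}$ ($q{\left(V \right)} = \left(V^{2} + V^{2}\right) + 2 = 2 V^{2} + 2 = 2 + 2 V^{2}$)
$Z{\left(X,K \right)} = K$
$S{\left(z,j \right)} = 2 + 2 j^{2}$
$S{\left(G{\left(-2 \right)},Z{\left(3,0 \right)} \right)} \left(\left(-1\right) 38\right) = \left(2 + 2 \cdot 0^{2}\right) \left(\left(-1\right) 38\right) = \left(2 + 2 \cdot 0\right) \left(-38\right) = \left(2 + 0\right) \left(-38\right) = 2 \left(-38\right) = -76$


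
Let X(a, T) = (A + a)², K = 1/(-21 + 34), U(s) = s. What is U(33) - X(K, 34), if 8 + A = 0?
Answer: -5032/169 ≈ -29.775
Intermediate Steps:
A = -8 (A = -8 + 0 = -8)
K = 1/13 ≈ 0.076923
X(a, T) = (-8 + a)²
U(33) - X(K, 34) = 33 - (-8 + 1/13)² = 33 - (-103/13)² = 33 - 1*10609/169 = 33 - 10609/169 = -5032/169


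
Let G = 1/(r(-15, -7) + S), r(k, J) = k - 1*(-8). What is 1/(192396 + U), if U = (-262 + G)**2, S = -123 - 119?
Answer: 62001/16184871517 ≈ 3.8308e-6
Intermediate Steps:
S = -242
r(k, J) = 8 + k (r(k, J) = k + 8 = 8 + k)
G = -1/249 (G = 1/((8 - 15) - 242) = 1/(-7 - 242) = 1/(-249) = -1/249 ≈ -0.0040161)
U = 4256127121/62001 (U = (-262 - 1/249)**2 = (-65239/249)**2 = 4256127121/62001 ≈ 68646.)
1/(192396 + U) = 1/(192396 + 4256127121/62001) = 1/(16184871517/62001) = 62001/16184871517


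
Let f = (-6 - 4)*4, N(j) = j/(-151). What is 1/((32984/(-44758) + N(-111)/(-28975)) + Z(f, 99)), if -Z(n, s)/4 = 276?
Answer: -13987594325/15452612519767 ≈ -0.00090519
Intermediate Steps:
N(j) = -j/151 (N(j) = j*(-1/151) = -j/151)
f = -40 (f = -10*4 = -40)
Z(n, s) = -1104 (Z(n, s) = -4*276 = -1104)
1/((32984/(-44758) + N(-111)/(-28975)) + Z(f, 99)) = 1/((32984/(-44758) - 1/151*(-111)/(-28975)) - 1104) = 1/((32984*(-1/44758) + (111/151)*(-1/28975)) - 1104) = 1/((-2356/3197 - 111/4375225) - 1104) = 1/(-10308384967/13987594325 - 1104) = 1/(-15452612519767/13987594325) = -13987594325/15452612519767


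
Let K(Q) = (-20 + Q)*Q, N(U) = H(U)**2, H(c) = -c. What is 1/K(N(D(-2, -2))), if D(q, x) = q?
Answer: -1/64 ≈ -0.015625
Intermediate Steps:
N(U) = U**2 (N(U) = (-U)**2 = U**2)
K(Q) = Q*(-20 + Q)
1/K(N(D(-2, -2))) = 1/((-2)**2*(-20 + (-2)**2)) = 1/(4*(-20 + 4)) = 1/(4*(-16)) = 1/(-64) = -1/64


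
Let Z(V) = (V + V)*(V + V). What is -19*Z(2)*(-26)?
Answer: 7904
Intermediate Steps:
Z(V) = 4*V**2 (Z(V) = (2*V)*(2*V) = 4*V**2)
-19*Z(2)*(-26) = -76*2**2*(-26) = -76*4*(-26) = -19*16*(-26) = -304*(-26) = 7904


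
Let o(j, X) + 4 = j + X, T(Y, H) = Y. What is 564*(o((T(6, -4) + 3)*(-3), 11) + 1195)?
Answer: 662700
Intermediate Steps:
o(j, X) = -4 + X + j (o(j, X) = -4 + (j + X) = -4 + (X + j) = -4 + X + j)
564*(o((T(6, -4) + 3)*(-3), 11) + 1195) = 564*((-4 + 11 + (6 + 3)*(-3)) + 1195) = 564*((-4 + 11 + 9*(-3)) + 1195) = 564*((-4 + 11 - 27) + 1195) = 564*(-20 + 1195) = 564*1175 = 662700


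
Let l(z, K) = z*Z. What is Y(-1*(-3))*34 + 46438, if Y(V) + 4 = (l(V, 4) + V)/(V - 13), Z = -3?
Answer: 231612/5 ≈ 46322.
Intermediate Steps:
l(z, K) = -3*z (l(z, K) = z*(-3) = -3*z)
Y(V) = -4 - 2*V/(-13 + V) (Y(V) = -4 + (-3*V + V)/(V - 13) = -4 + (-2*V)/(-13 + V) = -4 - 2*V/(-13 + V))
Y(-1*(-3))*34 + 46438 = (2*(26 - (-3)*(-3))/(-13 - 1*(-3)))*34 + 46438 = (2*(26 - 3*3)/(-13 + 3))*34 + 46438 = (2*(26 - 9)/(-10))*34 + 46438 = (2*(-1/10)*17)*34 + 46438 = -17/5*34 + 46438 = -578/5 + 46438 = 231612/5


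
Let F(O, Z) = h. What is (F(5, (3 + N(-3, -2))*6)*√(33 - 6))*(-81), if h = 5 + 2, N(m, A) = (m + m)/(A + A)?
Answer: -1701*√3 ≈ -2946.2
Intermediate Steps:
N(m, A) = m/A (N(m, A) = (2*m)/((2*A)) = (2*m)*(1/(2*A)) = m/A)
h = 7
F(O, Z) = 7
(F(5, (3 + N(-3, -2))*6)*√(33 - 6))*(-81) = (7*√(33 - 6))*(-81) = (7*√27)*(-81) = (7*(3*√3))*(-81) = (21*√3)*(-81) = -1701*√3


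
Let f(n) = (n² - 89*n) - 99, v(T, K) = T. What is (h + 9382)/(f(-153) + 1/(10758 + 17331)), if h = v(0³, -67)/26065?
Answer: 131765499/518621252 ≈ 0.25407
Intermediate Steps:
h = 0 (h = 0³/26065 = 0*(1/26065) = 0)
f(n) = -99 + n² - 89*n
(h + 9382)/(f(-153) + 1/(10758 + 17331)) = (0 + 9382)/((-99 + (-153)² - 89*(-153)) + 1/(10758 + 17331)) = 9382/((-99 + 23409 + 13617) + 1/28089) = 9382/(36927 + 1/28089) = 9382/(1037242504/28089) = 9382*(28089/1037242504) = 131765499/518621252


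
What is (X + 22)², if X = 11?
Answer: 1089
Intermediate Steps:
(X + 22)² = (11 + 22)² = 33² = 1089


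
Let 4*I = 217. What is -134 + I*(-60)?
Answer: -3389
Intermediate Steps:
I = 217/4 (I = (1/4)*217 = 217/4 ≈ 54.250)
-134 + I*(-60) = -134 + (217/4)*(-60) = -134 - 3255 = -3389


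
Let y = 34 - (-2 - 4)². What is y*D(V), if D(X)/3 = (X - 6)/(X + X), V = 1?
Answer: 15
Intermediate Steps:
D(X) = 3*(-6 + X)/(2*X) (D(X) = 3*((X - 6)/(X + X)) = 3*((-6 + X)/((2*X))) = 3*((-6 + X)*(1/(2*X))) = 3*((-6 + X)/(2*X)) = 3*(-6 + X)/(2*X))
y = -2 (y = 34 - 1*(-6)² = 34 - 1*36 = 34 - 36 = -2)
y*D(V) = -2*(3/2 - 9/1) = -2*(3/2 - 9*1) = -2*(3/2 - 9) = -2*(-15/2) = 15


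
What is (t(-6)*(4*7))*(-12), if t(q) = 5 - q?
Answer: -3696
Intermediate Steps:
(t(-6)*(4*7))*(-12) = ((5 - 1*(-6))*(4*7))*(-12) = ((5 + 6)*28)*(-12) = (11*28)*(-12) = 308*(-12) = -3696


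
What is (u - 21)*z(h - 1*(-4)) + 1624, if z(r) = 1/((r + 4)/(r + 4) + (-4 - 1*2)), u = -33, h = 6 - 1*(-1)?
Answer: 8174/5 ≈ 1634.8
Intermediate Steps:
h = 7 (h = 6 + 1 = 7)
z(r) = -1/5 (z(r) = 1/((4 + r)/(4 + r) + (-4 - 2)) = 1/(1 - 6) = 1/(-5) = -1/5)
(u - 21)*z(h - 1*(-4)) + 1624 = (-33 - 21)*(-1/5) + 1624 = -54*(-1/5) + 1624 = 54/5 + 1624 = 8174/5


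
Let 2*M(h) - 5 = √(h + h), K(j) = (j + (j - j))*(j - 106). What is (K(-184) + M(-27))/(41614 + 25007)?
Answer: 35575/44414 + I*√6/44414 ≈ 0.80099 + 5.5151e-5*I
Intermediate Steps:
K(j) = j*(-106 + j) (K(j) = (j + 0)*(-106 + j) = j*(-106 + j))
M(h) = 5/2 + √2*√h/2 (M(h) = 5/2 + √(h + h)/2 = 5/2 + √(2*h)/2 = 5/2 + (√2*√h)/2 = 5/2 + √2*√h/2)
(K(-184) + M(-27))/(41614 + 25007) = (-184*(-106 - 184) + (5/2 + √2*√(-27)/2))/(41614 + 25007) = (-184*(-290) + (5/2 + √2*(3*I*√3)/2))/66621 = (53360 + (5/2 + 3*I*√6/2))*(1/66621) = (106725/2 + 3*I*√6/2)*(1/66621) = 35575/44414 + I*√6/44414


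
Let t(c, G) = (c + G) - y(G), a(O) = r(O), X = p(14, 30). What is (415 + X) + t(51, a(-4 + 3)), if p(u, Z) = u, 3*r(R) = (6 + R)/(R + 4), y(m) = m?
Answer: 480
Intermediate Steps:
r(R) = (6 + R)/(3*(4 + R)) (r(R) = ((6 + R)/(R + 4))/3 = ((6 + R)/(4 + R))/3 = (6 + R)/(3*(4 + R)))
X = 14
a(O) = (6 + O)/(3*(4 + O))
t(c, G) = c (t(c, G) = (c + G) - G = (G + c) - G = c)
(415 + X) + t(51, a(-4 + 3)) = (415 + 14) + 51 = 429 + 51 = 480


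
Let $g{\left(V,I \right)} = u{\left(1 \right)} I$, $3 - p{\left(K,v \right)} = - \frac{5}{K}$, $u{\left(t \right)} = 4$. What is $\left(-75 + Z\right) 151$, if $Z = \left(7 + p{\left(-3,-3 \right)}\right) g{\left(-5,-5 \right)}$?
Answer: $- \frac{109475}{3} \approx -36492.0$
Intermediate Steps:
$p{\left(K,v \right)} = 3 + \frac{5}{K}$ ($p{\left(K,v \right)} = 3 - - \frac{5}{K} = 3 + \frac{5}{K}$)
$g{\left(V,I \right)} = 4 I$
$Z = - \frac{500}{3}$ ($Z = \left(7 + \left(3 + \frac{5}{-3}\right)\right) 4 \left(-5\right) = \left(7 + \left(3 + 5 \left(- \frac{1}{3}\right)\right)\right) \left(-20\right) = \left(7 + \left(3 - \frac{5}{3}\right)\right) \left(-20\right) = \left(7 + \frac{4}{3}\right) \left(-20\right) = \frac{25}{3} \left(-20\right) = - \frac{500}{3} \approx -166.67$)
$\left(-75 + Z\right) 151 = \left(-75 - \frac{500}{3}\right) 151 = \left(- \frac{725}{3}\right) 151 = - \frac{109475}{3}$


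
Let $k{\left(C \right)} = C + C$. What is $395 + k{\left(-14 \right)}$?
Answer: $367$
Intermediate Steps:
$k{\left(C \right)} = 2 C$
$395 + k{\left(-14 \right)} = 395 + 2 \left(-14\right) = 395 - 28 = 367$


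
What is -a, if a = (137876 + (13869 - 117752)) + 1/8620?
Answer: -293019661/8620 ≈ -33993.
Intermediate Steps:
a = 293019661/8620 (a = (137876 - 103883) + 1/8620 = 33993 + 1/8620 = 293019661/8620 ≈ 33993.)
-a = -1*293019661/8620 = -293019661/8620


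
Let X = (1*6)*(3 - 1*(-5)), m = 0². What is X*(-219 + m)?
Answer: -10512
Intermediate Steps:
m = 0
X = 48 (X = 6*(3 + 5) = 6*8 = 48)
X*(-219 + m) = 48*(-219 + 0) = 48*(-219) = -10512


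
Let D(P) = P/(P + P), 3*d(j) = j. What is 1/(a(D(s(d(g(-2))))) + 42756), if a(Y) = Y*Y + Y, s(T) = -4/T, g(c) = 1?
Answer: 4/171027 ≈ 2.3388e-5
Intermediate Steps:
d(j) = j/3
D(P) = 1/2 (D(P) = P/((2*P)) = P*(1/(2*P)) = 1/2)
a(Y) = Y + Y**2 (a(Y) = Y**2 + Y = Y + Y**2)
1/(a(D(s(d(g(-2))))) + 42756) = 1/((1 + 1/2)/2 + 42756) = 1/((1/2)*(3/2) + 42756) = 1/(3/4 + 42756) = 1/(171027/4) = 4/171027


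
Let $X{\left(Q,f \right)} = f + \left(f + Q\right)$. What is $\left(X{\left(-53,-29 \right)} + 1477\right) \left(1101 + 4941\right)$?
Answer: $8253372$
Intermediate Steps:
$X{\left(Q,f \right)} = Q + 2 f$ ($X{\left(Q,f \right)} = f + \left(Q + f\right) = Q + 2 f$)
$\left(X{\left(-53,-29 \right)} + 1477\right) \left(1101 + 4941\right) = \left(\left(-53 + 2 \left(-29\right)\right) + 1477\right) \left(1101 + 4941\right) = \left(\left(-53 - 58\right) + 1477\right) 6042 = \left(-111 + 1477\right) 6042 = 1366 \cdot 6042 = 8253372$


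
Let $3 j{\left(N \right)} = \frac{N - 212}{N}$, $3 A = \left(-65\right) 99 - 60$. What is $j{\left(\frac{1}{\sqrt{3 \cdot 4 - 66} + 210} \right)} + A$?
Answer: $- \frac{51014}{3} - 212 i \sqrt{6} \approx -17005.0 - 519.29 i$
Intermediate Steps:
$A = -2165$ ($A = \frac{\left(-65\right) 99 - 60}{3} = \frac{-6435 - 60}{3} = \frac{1}{3} \left(-6495\right) = -2165$)
$j{\left(N \right)} = \frac{-212 + N}{3 N}$ ($j{\left(N \right)} = \frac{\left(N - 212\right) \frac{1}{N}}{3} = \frac{\left(-212 + N\right) \frac{1}{N}}{3} = \frac{\frac{1}{N} \left(-212 + N\right)}{3} = \frac{-212 + N}{3 N}$)
$j{\left(\frac{1}{\sqrt{3 \cdot 4 - 66} + 210} \right)} + A = \frac{-212 + \frac{1}{\sqrt{3 \cdot 4 - 66} + 210}}{3 \frac{1}{\sqrt{3 \cdot 4 - 66} + 210}} - 2165 = \frac{-212 + \frac{1}{\sqrt{12 - 66} + 210}}{3 \frac{1}{\sqrt{12 - 66} + 210}} - 2165 = \frac{-212 + \frac{1}{\sqrt{-54} + 210}}{3 \frac{1}{\sqrt{-54} + 210}} - 2165 = \frac{-212 + \frac{1}{3 i \sqrt{6} + 210}}{3 \frac{1}{3 i \sqrt{6} + 210}} - 2165 = \frac{-212 + \frac{1}{210 + 3 i \sqrt{6}}}{3 \frac{1}{210 + 3 i \sqrt{6}}} - 2165 = \frac{\left(210 + 3 i \sqrt{6}\right) \left(-212 + \frac{1}{210 + 3 i \sqrt{6}}\right)}{3} - 2165 = \frac{\left(-212 + \frac{1}{210 + 3 i \sqrt{6}}\right) \left(210 + 3 i \sqrt{6}\right)}{3} - 2165 = -2165 + \frac{\left(-212 + \frac{1}{210 + 3 i \sqrt{6}}\right) \left(210 + 3 i \sqrt{6}\right)}{3}$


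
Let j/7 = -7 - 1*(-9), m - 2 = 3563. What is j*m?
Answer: 49910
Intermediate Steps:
m = 3565 (m = 2 + 3563 = 3565)
j = 14 (j = 7*(-7 - 1*(-9)) = 7*(-7 + 9) = 7*2 = 14)
j*m = 14*3565 = 49910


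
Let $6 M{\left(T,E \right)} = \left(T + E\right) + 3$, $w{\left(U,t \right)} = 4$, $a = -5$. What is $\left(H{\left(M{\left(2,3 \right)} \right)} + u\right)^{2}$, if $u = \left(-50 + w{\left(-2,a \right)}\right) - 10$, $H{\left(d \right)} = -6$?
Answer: $3844$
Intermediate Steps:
$M{\left(T,E \right)} = \frac{1}{2} + \frac{E}{6} + \frac{T}{6}$ ($M{\left(T,E \right)} = \frac{\left(T + E\right) + 3}{6} = \frac{\left(E + T\right) + 3}{6} = \frac{3 + E + T}{6} = \frac{1}{2} + \frac{E}{6} + \frac{T}{6}$)
$u = -56$ ($u = \left(-50 + 4\right) - 10 = -46 - 10 = -56$)
$\left(H{\left(M{\left(2,3 \right)} \right)} + u\right)^{2} = \left(-6 - 56\right)^{2} = \left(-62\right)^{2} = 3844$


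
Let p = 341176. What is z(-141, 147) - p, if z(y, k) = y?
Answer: -341317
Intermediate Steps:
z(-141, 147) - p = -141 - 1*341176 = -141 - 341176 = -341317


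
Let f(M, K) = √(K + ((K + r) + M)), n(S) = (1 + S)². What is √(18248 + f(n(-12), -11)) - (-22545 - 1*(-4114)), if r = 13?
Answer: 18431 + 2*√(4562 + √7) ≈ 18566.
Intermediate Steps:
f(M, K) = √(13 + M + 2*K) (f(M, K) = √(K + ((K + 13) + M)) = √(K + ((13 + K) + M)) = √(K + (13 + K + M)) = √(13 + M + 2*K))
√(18248 + f(n(-12), -11)) - (-22545 - 1*(-4114)) = √(18248 + √(13 + (1 - 12)² + 2*(-11))) - (-22545 - 1*(-4114)) = √(18248 + √(13 + (-11)² - 22)) - (-22545 + 4114) = √(18248 + √(13 + 121 - 22)) - 1*(-18431) = √(18248 + √112) + 18431 = √(18248 + 4*√7) + 18431 = 18431 + √(18248 + 4*√7)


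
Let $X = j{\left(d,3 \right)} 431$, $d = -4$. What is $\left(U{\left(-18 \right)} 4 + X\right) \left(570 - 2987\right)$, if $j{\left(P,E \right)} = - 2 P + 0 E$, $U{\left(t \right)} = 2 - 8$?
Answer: $-8275808$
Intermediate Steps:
$U{\left(t \right)} = -6$ ($U{\left(t \right)} = 2 - 8 = -6$)
$j{\left(P,E \right)} = - 2 P$ ($j{\left(P,E \right)} = - 2 P + 0 = - 2 P$)
$X = 3448$ ($X = \left(-2\right) \left(-4\right) 431 = 8 \cdot 431 = 3448$)
$\left(U{\left(-18 \right)} 4 + X\right) \left(570 - 2987\right) = \left(\left(-6\right) 4 + 3448\right) \left(570 - 2987\right) = \left(-24 + 3448\right) \left(-2417\right) = 3424 \left(-2417\right) = -8275808$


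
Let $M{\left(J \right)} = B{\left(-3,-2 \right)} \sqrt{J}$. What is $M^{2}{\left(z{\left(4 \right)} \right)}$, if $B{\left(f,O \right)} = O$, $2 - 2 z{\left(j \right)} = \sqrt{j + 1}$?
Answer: $4 - 2 \sqrt{5} \approx -0.47214$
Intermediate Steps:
$z{\left(j \right)} = 1 - \frac{\sqrt{1 + j}}{2}$ ($z{\left(j \right)} = 1 - \frac{\sqrt{j + 1}}{2} = 1 - \frac{\sqrt{1 + j}}{2}$)
$M{\left(J \right)} = - 2 \sqrt{J}$
$M^{2}{\left(z{\left(4 \right)} \right)} = \left(- 2 \sqrt{1 - \frac{\sqrt{1 + 4}}{2}}\right)^{2} = \left(- 2 \sqrt{1 - \frac{\sqrt{5}}{2}}\right)^{2} = 4 - 2 \sqrt{5}$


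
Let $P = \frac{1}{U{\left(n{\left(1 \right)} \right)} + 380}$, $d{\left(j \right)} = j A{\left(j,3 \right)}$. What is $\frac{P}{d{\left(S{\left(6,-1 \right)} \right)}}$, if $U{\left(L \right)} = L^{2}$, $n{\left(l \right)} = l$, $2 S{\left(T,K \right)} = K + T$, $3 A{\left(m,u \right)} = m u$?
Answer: $\frac{4}{9525} \approx 0.00041995$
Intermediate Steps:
$A{\left(m,u \right)} = \frac{m u}{3}$
$S{\left(T,K \right)} = \frac{K}{2} + \frac{T}{2}$ ($S{\left(T,K \right)} = \frac{K + T}{2} = \frac{K}{2} + \frac{T}{2}$)
$d{\left(j \right)} = j^{2}$ ($d{\left(j \right)} = j \frac{1}{3} j 3 = j j = j^{2}$)
$P = \frac{1}{381}$ ($P = \frac{1}{1^{2} + 380} = \frac{1}{1 + 380} = \frac{1}{381} \approx 0.0026247$)
$\frac{P}{d{\left(S{\left(6,-1 \right)} \right)}} = \frac{1}{\left(\frac{1}{2} \left(-1\right) + \frac{1}{2} \cdot 6\right)^{2}} \cdot \frac{1}{381} = \frac{1}{\left(- \frac{1}{2} + 3\right)^{2}} \cdot \frac{1}{381} = \frac{1}{\left(\frac{5}{2}\right)^{2}} \cdot \frac{1}{381} = \frac{1}{\frac{25}{4}} \cdot \frac{1}{381} = \frac{4}{25} \cdot \frac{1}{381} = \frac{4}{9525}$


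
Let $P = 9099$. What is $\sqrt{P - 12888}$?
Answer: $3 i \sqrt{421} \approx 61.555 i$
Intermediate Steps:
$\sqrt{P - 12888} = \sqrt{9099 - 12888} = \sqrt{-3789} = 3 i \sqrt{421}$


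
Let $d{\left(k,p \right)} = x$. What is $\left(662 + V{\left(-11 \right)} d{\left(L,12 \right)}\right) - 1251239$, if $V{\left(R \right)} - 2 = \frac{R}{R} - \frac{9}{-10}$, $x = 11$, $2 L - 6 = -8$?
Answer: $- \frac{12505341}{10} \approx -1.2505 \cdot 10^{6}$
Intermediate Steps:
$L = -1$ ($L = 3 + \frac{1}{2} \left(-8\right) = 3 - 4 = -1$)
$d{\left(k,p \right)} = 11$
$V{\left(R \right)} = \frac{39}{10}$ ($V{\left(R \right)} = 2 + \left(\frac{R}{R} - \frac{9}{-10}\right) = 2 + \left(1 - - \frac{9}{10}\right) = 2 + \left(1 + \frac{9}{10}\right) = 2 + \frac{19}{10} = \frac{39}{10}$)
$\left(662 + V{\left(-11 \right)} d{\left(L,12 \right)}\right) - 1251239 = \left(662 + \frac{39}{10} \cdot 11\right) - 1251239 = \left(662 + \frac{429}{10}\right) - 1251239 = \frac{7049}{10} - 1251239 = - \frac{12505341}{10}$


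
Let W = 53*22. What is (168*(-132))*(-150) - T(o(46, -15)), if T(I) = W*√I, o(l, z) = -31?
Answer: 3326400 - 1166*I*√31 ≈ 3.3264e+6 - 6492.0*I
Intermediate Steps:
W = 1166
T(I) = 1166*√I
(168*(-132))*(-150) - T(o(46, -15)) = (168*(-132))*(-150) - 1166*√(-31) = -22176*(-150) - 1166*I*√31 = 3326400 - 1166*I*√31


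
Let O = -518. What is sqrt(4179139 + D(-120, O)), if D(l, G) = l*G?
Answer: sqrt(4241299) ≈ 2059.4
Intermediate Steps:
D(l, G) = G*l
sqrt(4179139 + D(-120, O)) = sqrt(4179139 - 518*(-120)) = sqrt(4179139 + 62160) = sqrt(4241299)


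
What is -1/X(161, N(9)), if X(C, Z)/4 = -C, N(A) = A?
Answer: 1/644 ≈ 0.0015528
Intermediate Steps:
X(C, Z) = -4*C (X(C, Z) = 4*(-C) = -4*C)
-1/X(161, N(9)) = -1/((-4*161)) = -1/(-644) = -1*(-1/644) = 1/644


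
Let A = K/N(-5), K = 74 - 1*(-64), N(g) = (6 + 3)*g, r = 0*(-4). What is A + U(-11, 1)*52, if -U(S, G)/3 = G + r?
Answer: -2386/15 ≈ -159.07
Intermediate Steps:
r = 0
N(g) = 9*g
U(S, G) = -3*G (U(S, G) = -3*(G + 0) = -3*G)
K = 138 (K = 74 + 64 = 138)
A = -46/15 (A = 138/((9*(-5))) = 138/(-45) = 138*(-1/45) = -46/15 ≈ -3.0667)
A + U(-11, 1)*52 = -46/15 - 3*1*52 = -46/15 - 3*52 = -46/15 - 156 = -2386/15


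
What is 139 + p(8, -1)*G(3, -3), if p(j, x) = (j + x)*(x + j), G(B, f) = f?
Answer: -8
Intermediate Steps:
p(j, x) = (j + x)**2 (p(j, x) = (j + x)*(j + x) = (j + x)**2)
139 + p(8, -1)*G(3, -3) = 139 + (8 - 1)**2*(-3) = 139 + 7**2*(-3) = 139 + 49*(-3) = 139 - 147 = -8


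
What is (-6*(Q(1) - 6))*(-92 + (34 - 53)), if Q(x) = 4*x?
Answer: -1332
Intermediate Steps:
(-6*(Q(1) - 6))*(-92 + (34 - 53)) = (-6*(4*1 - 6))*(-92 + (34 - 53)) = (-6*(4 - 6))*(-92 - 19) = -6*(-2)*(-111) = 12*(-111) = -1332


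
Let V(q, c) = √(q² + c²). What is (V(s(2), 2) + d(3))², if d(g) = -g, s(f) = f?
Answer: 17 - 12*√2 ≈ 0.029437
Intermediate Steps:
V(q, c) = √(c² + q²)
(V(s(2), 2) + d(3))² = (√(2² + 2²) - 1*3)² = (√(4 + 4) - 3)² = (√8 - 3)² = (2*√2 - 3)² = (-3 + 2*√2)²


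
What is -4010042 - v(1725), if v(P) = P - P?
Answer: -4010042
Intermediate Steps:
v(P) = 0
-4010042 - v(1725) = -4010042 - 1*0 = -4010042 + 0 = -4010042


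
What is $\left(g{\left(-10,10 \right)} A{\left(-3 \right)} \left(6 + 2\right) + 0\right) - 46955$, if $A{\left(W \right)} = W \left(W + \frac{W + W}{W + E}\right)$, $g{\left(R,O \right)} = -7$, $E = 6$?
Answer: $-47795$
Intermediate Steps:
$A{\left(W \right)} = W \left(W + \frac{2 W}{6 + W}\right)$ ($A{\left(W \right)} = W \left(W + \frac{W + W}{W + 6}\right) = W \left(W + \frac{2 W}{6 + W}\right)$)
$\left(g{\left(-10,10 \right)} A{\left(-3 \right)} \left(6 + 2\right) + 0\right) - 46955 = \left(- 7 \frac{\left(-3\right)^{2} \left(8 - 3\right)}{6 - 3} \left(6 + 2\right) + 0\right) - 46955 = \left(- 7 \cdot 9 \cdot \frac{1}{3} \cdot 5 \cdot 8 + 0\right) - 46955 = \left(- 7 \cdot 15 \cdot 8 + 0\right) - 46955 = \left(\left(-7\right) 120 + 0\right) - 46955 = \left(-840 + 0\right) - 46955 = -840 - 46955 = -47795$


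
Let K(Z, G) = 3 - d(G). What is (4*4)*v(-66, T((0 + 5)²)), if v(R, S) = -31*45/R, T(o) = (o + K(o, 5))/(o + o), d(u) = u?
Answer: 3720/11 ≈ 338.18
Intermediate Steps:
K(Z, G) = 3 - G
T(o) = (-2 + o)/(2*o) (T(o) = (o + (3 - 1*5))/(o + o) = (o + (3 - 5))/((2*o)) = (o - 2)*(1/(2*o)) = (-2 + o)*(1/(2*o)) = (-2 + o)/(2*o))
v(R, S) = -1395/R (v(R, S) = -31*45/R = -1395/R)
(4*4)*v(-66, T((0 + 5)²)) = (4*4)*(-1395/(-66)) = 16*(-1395*(-1/66)) = 16*(465/22) = 3720/11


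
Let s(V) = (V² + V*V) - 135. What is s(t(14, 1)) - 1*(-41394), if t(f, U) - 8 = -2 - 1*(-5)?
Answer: 41501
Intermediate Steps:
t(f, U) = 11 (t(f, U) = 8 + (-2 - 1*(-5)) = 8 + (-2 + 5) = 8 + 3 = 11)
s(V) = -135 + 2*V² (s(V) = (V² + V²) - 135 = 2*V² - 135 = -135 + 2*V²)
s(t(14, 1)) - 1*(-41394) = (-135 + 2*11²) - 1*(-41394) = (-135 + 2*121) + 41394 = (-135 + 242) + 41394 = 107 + 41394 = 41501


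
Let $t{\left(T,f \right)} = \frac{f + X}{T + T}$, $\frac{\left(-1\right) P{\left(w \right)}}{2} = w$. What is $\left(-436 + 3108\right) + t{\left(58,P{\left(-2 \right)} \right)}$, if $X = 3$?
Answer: $\frac{309959}{116} \approx 2672.1$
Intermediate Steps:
$P{\left(w \right)} = - 2 w$
$t{\left(T,f \right)} = \frac{3 + f}{2 T}$ ($t{\left(T,f \right)} = \frac{f + 3}{T + T} = \frac{3 + f}{2 T}$)
$\left(-436 + 3108\right) + t{\left(58,P{\left(-2 \right)} \right)} = \left(-436 + 3108\right) + \frac{3 - -4}{2 \cdot 58} = 2672 + \frac{1}{2} \cdot \frac{1}{58} \left(3 + 4\right) = 2672 + \frac{1}{2} \cdot \frac{1}{58} \cdot 7 = 2672 + \frac{7}{116} = \frac{309959}{116}$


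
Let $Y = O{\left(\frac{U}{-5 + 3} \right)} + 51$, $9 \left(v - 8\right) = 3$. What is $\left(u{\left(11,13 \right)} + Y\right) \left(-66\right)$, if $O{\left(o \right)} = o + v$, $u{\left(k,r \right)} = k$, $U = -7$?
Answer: $-4873$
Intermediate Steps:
$v = \frac{25}{3}$ ($v = 8 + \frac{1}{9} \cdot 3 = 8 + \frac{1}{3} = \frac{25}{3} \approx 8.3333$)
$O{\left(o \right)} = \frac{25}{3} + o$ ($O{\left(o \right)} = o + \frac{25}{3} = \frac{25}{3} + o$)
$Y = \frac{377}{6}$ ($Y = \left(\frac{25}{3} - \frac{7}{-5 + 3}\right) + 51 = \left(\frac{25}{3} - \frac{7}{-2}\right) + 51 = \left(\frac{25}{3} - - \frac{7}{2}\right) + 51 = \left(\frac{25}{3} + \frac{7}{2}\right) + 51 = \frac{71}{6} + 51 = \frac{377}{6} \approx 62.833$)
$\left(u{\left(11,13 \right)} + Y\right) \left(-66\right) = \left(11 + \frac{377}{6}\right) \left(-66\right) = \frac{443}{6} \left(-66\right) = -4873$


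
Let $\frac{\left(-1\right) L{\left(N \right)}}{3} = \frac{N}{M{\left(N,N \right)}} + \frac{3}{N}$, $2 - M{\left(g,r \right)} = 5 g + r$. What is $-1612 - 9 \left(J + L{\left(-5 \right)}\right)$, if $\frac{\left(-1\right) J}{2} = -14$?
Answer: $- \frac{301507}{160} \approx -1884.4$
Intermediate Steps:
$J = 28$ ($J = \left(-2\right) \left(-14\right) = 28$)
$M{\left(g,r \right)} = 2 - r - 5 g$ ($M{\left(g,r \right)} = 2 - \left(5 g + r\right) = 2 - \left(r + 5 g\right) = 2 - r - 5 g$)
$L{\left(N \right)} = - \frac{9}{N} - \frac{3 N}{2 - 6 N}$ ($L{\left(N \right)} = - 3 \left(\frac{N}{2 - N - 5 N} + \frac{3}{N}\right) = - 3 \left(\frac{N}{2 - 6 N} + \frac{3}{N}\right) = - 3 \left(\frac{3}{N} + \frac{N}{2 - 6 N}\right) = - \frac{9}{N} - \frac{3 N}{2 - 6 N}$)
$-1612 - 9 \left(J + L{\left(-5 \right)}\right) = -1612 - 9 \left(28 + \frac{3 \left(6 + \left(-5\right)^{2} - -90\right)}{2 \left(-5\right) \left(-1 + 3 \left(-5\right)\right)}\right) = -1612 - 9 \left(28 + \frac{3}{2} \left(- \frac{1}{5}\right) \frac{1}{-1 - 15} \left(6 + 25 + 90\right)\right) = -1612 - 9 \left(28 + \frac{3}{2} \left(- \frac{1}{5}\right) \frac{1}{-16} \cdot 121\right) = -1612 - 9 \left(28 + \frac{3}{2} \left(- \frac{1}{5}\right) \left(- \frac{1}{16}\right) 121\right) = -1612 - 9 \left(28 + \frac{363}{160}\right) = -1612 - \frac{43587}{160} = - \frac{301507}{160}$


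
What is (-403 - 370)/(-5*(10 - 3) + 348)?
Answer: -773/313 ≈ -2.4697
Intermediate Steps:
(-403 - 370)/(-5*(10 - 3) + 348) = -773/(-5*7 + 348) = -773/(-35 + 348) = -773/313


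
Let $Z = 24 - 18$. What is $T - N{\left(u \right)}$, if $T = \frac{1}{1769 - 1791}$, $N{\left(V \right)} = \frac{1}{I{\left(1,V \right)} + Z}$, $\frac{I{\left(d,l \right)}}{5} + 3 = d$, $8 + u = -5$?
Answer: $\frac{9}{44} \approx 0.20455$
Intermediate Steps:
$u = -13$ ($u = -8 - 5 = -13$)
$I{\left(d,l \right)} = -15 + 5 d$
$Z = 6$ ($Z = 24 - 18 = 6$)
$N{\left(V \right)} = - \frac{1}{4}$ ($N{\left(V \right)} = \frac{1}{\left(-15 + 5 \cdot 1\right) + 6} = \frac{1}{\left(-15 + 5\right) + 6} = \frac{1}{-10 + 6} = \frac{1}{-4} = - \frac{1}{4}$)
$T = - \frac{1}{22}$ ($T = \frac{1}{-22} = - \frac{1}{22} \approx -0.045455$)
$T - N{\left(u \right)} = - \frac{1}{22} - - \frac{1}{4} = - \frac{1}{22} + \frac{1}{4} = \frac{9}{44}$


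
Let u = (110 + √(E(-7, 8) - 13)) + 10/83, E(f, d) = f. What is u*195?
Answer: 1782300/83 + 390*I*√5 ≈ 21474.0 + 872.07*I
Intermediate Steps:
u = 9140/83 + 2*I*√5 (u = (110 + √(-7 - 13)) + 10/83 = (110 + √(-20)) + 10*(1/83) = (110 + 2*I*√5) + 10/83 = 9140/83 + 2*I*√5 ≈ 110.12 + 4.4721*I)
u*195 = (9140/83 + 2*I*√5)*195 = 1782300/83 + 390*I*√5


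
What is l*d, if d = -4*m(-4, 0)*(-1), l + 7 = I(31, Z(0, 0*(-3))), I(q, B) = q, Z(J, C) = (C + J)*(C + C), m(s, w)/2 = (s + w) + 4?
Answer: 0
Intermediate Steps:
m(s, w) = 8 + 2*s + 2*w (m(s, w) = 2*((s + w) + 4) = 2*(4 + s + w) = 8 + 2*s + 2*w)
Z(J, C) = 2*C*(C + J) (Z(J, C) = (C + J)*(2*C) = 2*C*(C + J))
l = 24 (l = -7 + 31 = 24)
d = 0 (d = -4*(8 + 2*(-4) + 2*0)*(-1) = -4*(8 - 8 + 0)*(-1) = -4*0*(-1) = 0*(-1) = 0)
l*d = 24*0 = 0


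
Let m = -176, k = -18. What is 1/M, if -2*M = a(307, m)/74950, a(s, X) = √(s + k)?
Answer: -149900/17 ≈ -8817.6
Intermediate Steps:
a(s, X) = √(-18 + s) (a(s, X) = √(s - 18) = √(-18 + s))
M = -17/149900 (M = -√(-18 + 307)/(2*74950) = -√289/(2*74950) = -17/(2*74950) = -½*17/74950 = -17/149900 ≈ -0.00011341)
1/M = 1/(-17/149900) = -149900/17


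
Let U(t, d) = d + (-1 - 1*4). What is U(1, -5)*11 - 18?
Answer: -128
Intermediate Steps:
U(t, d) = -5 + d (U(t, d) = d + (-1 - 4) = d - 5 = -5 + d)
U(1, -5)*11 - 18 = (-5 - 5)*11 - 18 = -10*11 - 18 = -110 - 18 = -128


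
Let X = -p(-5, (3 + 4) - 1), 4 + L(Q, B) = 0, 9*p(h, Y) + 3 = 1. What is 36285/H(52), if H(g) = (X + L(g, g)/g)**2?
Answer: 496705365/289 ≈ 1.7187e+6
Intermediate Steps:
p(h, Y) = -2/9 (p(h, Y) = -1/3 + (1/9)*1 = -1/3 + 1/9 = -2/9)
L(Q, B) = -4 (L(Q, B) = -4 + 0 = -4)
X = 2/9 (X = -1*(-2/9) = 2/9 ≈ 0.22222)
H(g) = (2/9 - 4/g)**2
36285/H(52) = 36285/(((4/81)*(-18 + 52)**2/52**2)) = 36285/(((4/81)*(1/2704)*34**2)) = 36285/(((4/81)*(1/2704)*1156)) = 36285/(289/13689) = 36285*(13689/289) = 496705365/289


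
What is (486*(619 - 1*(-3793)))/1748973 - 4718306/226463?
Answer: -2588866862774/132025890833 ≈ -19.609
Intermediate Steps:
(486*(619 - 1*(-3793)))/1748973 - 4718306/226463 = (486*(619 + 3793))*(1/1748973) - 4718306*1/226463 = (486*4412)*(1/1748973) - 4718306/226463 = 2144232*(1/1748973) - 4718306/226463 = 714744/582991 - 4718306/226463 = -2588866862774/132025890833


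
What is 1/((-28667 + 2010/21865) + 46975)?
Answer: 4373/80061286 ≈ 5.4621e-5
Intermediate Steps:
1/((-28667 + 2010/21865) + 46975) = 1/((-28667 + 2010*(1/21865)) + 46975) = 1/((-28667 + 402/4373) + 46975) = 1/(-125360389/4373 + 46975) = 1/(80061286/4373) = 4373/80061286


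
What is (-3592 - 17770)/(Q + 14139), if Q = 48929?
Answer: -10681/31534 ≈ -0.33871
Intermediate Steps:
(-3592 - 17770)/(Q + 14139) = (-3592 - 17770)/(48929 + 14139) = -21362/63068 = -21362*1/63068 = -10681/31534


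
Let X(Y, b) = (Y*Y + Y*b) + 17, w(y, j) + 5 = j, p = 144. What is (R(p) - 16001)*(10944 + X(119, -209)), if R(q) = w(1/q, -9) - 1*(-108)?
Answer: -3992657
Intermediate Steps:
w(y, j) = -5 + j
X(Y, b) = 17 + Y**2 + Y*b (X(Y, b) = (Y**2 + Y*b) + 17 = 17 + Y**2 + Y*b)
R(q) = 94 (R(q) = (-5 - 9) - 1*(-108) = -14 + 108 = 94)
(R(p) - 16001)*(10944 + X(119, -209)) = (94 - 16001)*(10944 + (17 + 119**2 + 119*(-209))) = -15907*(10944 + (17 + 14161 - 24871)) = -15907*(10944 - 10693) = -15907*251 = -3992657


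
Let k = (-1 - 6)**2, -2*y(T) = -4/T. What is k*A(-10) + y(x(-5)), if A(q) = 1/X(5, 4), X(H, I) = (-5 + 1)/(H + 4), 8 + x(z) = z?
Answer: -5741/52 ≈ -110.40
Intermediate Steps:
x(z) = -8 + z
y(T) = 2/T (y(T) = -(-2)/T = 2/T)
k = 49 (k = (-7)**2 = 49)
X(H, I) = -4/(4 + H)
A(q) = -9/4 (A(q) = 1/(-4/(4 + 5)) = 1/(-4/9) = -9/4)
k*A(-10) + y(x(-5)) = 49*(-9/4) + 2/(-8 - 5) = -441/4 + 2/(-13) = -441/4 + 2*(-1/13) = -441/4 - 2/13 = -5741/52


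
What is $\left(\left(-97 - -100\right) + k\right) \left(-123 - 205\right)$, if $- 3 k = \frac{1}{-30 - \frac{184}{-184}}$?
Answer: $- \frac{85936}{87} \approx -987.77$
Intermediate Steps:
$k = \frac{1}{87}$ ($k = - \frac{1}{3 \left(-30 - \frac{184}{-184}\right)} = - \frac{1}{3 \left(-30 - -1\right)} = - \frac{1}{3 \left(-30 + 1\right)} = - \frac{1}{3 \left(-29\right)} = \left(- \frac{1}{3}\right) \left(- \frac{1}{29}\right) = \frac{1}{87} \approx 0.011494$)
$\left(\left(-97 - -100\right) + k\right) \left(-123 - 205\right) = \left(\left(-97 - -100\right) + \frac{1}{87}\right) \left(-123 - 205\right) = \left(\left(-97 + 100\right) + \frac{1}{87}\right) \left(-328\right) = \left(3 + \frac{1}{87}\right) \left(-328\right) = \frac{262}{87} \left(-328\right) = - \frac{85936}{87}$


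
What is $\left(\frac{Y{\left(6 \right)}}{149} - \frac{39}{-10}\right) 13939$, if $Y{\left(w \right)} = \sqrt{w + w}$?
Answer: $\frac{543621}{10} + \frac{27878 \sqrt{3}}{149} \approx 54686.0$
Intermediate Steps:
$Y{\left(w \right)} = \sqrt{2} \sqrt{w}$ ($Y{\left(w \right)} = \sqrt{2 w} = \sqrt{2} \sqrt{w}$)
$\left(\frac{Y{\left(6 \right)}}{149} - \frac{39}{-10}\right) 13939 = \left(\frac{\sqrt{2} \sqrt{6}}{149} - \frac{39}{-10}\right) 13939 = \left(2 \sqrt{3} \cdot \frac{1}{149} - - \frac{39}{10}\right) 13939 = \left(\frac{2 \sqrt{3}}{149} + \frac{39}{10}\right) 13939 = \left(\frac{39}{10} + \frac{2 \sqrt{3}}{149}\right) 13939 = \frac{543621}{10} + \frac{27878 \sqrt{3}}{149}$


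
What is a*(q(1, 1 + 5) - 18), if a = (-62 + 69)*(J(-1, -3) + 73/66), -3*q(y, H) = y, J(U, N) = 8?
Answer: -21035/18 ≈ -1168.6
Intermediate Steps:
q(y, H) = -y/3
a = 4207/66 (a = (-62 + 69)*(8 + 73/66) = 7*(8 + 73*(1/66)) = 7*(8 + 73/66) = 7*(601/66) = 4207/66 ≈ 63.742)
a*(q(1, 1 + 5) - 18) = 4207*(-⅓*1 - 18)/66 = 4207*(-⅓ - 18)/66 = (4207/66)*(-55/3) = -21035/18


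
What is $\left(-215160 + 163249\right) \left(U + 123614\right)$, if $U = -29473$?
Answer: $-4886953451$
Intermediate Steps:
$\left(-215160 + 163249\right) \left(U + 123614\right) = \left(-215160 + 163249\right) \left(-29473 + 123614\right) = \left(-51911\right) 94141 = -4886953451$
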